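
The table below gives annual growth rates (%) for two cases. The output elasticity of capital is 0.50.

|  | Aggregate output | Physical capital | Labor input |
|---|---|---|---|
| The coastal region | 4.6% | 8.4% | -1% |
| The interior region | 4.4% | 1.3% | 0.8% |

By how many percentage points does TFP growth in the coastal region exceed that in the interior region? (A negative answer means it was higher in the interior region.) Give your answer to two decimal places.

Labor's share = 1 − 0.5 = 0.5.
The coastal region: TFP = 4.6 − 4.2 + 0.5 = 0.9%.
The interior region: TFP = 4.4 − 0.65 − 0.4 = 3.35%.
Difference = 0.9 − (3.35) = -2.45 pp.

-2.45 percentage points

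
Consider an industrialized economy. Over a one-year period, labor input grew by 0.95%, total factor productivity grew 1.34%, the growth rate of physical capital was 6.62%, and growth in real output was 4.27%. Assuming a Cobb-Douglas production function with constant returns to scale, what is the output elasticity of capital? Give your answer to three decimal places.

gY = gA + α·gK + (1−α)·gL, so gY − gA − gL = α(gK − gL).
4.27 − 1.34 − 0.95 = α × (6.62 − 0.95).
1.98 = 5.67 α, so α = 0.34921.

0.349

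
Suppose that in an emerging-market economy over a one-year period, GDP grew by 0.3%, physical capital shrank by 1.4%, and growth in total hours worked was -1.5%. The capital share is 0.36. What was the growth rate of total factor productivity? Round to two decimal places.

Labor's share = 1 − 0.36 = 0.64.
Physical capital: 0.36 × (-1.4) = -0.504 pp.
Total hours worked: 0.64 × (-1.5) = -0.96 pp.
TFP growth = 0.3 + 1.464 = 1.764%.

1.76%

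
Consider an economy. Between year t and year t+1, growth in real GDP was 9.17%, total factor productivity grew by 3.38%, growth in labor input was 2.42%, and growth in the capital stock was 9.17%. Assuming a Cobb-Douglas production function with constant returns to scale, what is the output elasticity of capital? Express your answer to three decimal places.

gY = gA + α·gK + (1−α)·gL, so gY − gA − gL = α(gK − gL).
9.17 − 3.38 − 2.42 = α × (9.17 − 2.42).
3.37 = 6.75 α, so α = 0.49926.

The output elasticity of capital is 0.499.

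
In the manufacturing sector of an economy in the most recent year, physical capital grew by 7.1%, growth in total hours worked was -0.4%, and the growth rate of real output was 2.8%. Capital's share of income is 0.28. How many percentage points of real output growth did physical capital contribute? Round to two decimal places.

Contribution = share × growth = 0.28 × 7.1 = 1.988 pp.

1.99 pp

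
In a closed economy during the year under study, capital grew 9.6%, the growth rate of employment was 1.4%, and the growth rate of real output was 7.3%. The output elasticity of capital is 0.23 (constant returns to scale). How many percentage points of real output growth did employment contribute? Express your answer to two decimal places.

Labor's share = 1 − 0.23 = 0.77.
Contribution = share × growth = 0.77 × 1.4 = 1.078 pp.

1.08 pp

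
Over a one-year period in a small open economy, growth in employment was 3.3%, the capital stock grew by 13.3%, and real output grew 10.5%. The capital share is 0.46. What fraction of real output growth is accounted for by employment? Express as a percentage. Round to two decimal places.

Employment accounted for 16.97% of growth.

Labor's share = 1 − 0.46 = 0.54.
Employment contributed 0.54 × 3.3 = 1.782 pp.
Share of growth = 1.782 / 10.5 × 100 = 16.9714%.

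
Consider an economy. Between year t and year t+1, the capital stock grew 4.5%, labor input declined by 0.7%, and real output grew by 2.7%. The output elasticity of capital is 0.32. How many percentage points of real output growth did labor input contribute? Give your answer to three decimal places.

Labor's share = 1 − 0.32 = 0.68.
Contribution = share × growth = 0.68 × (-0.7) = -0.476 pp.

-0.476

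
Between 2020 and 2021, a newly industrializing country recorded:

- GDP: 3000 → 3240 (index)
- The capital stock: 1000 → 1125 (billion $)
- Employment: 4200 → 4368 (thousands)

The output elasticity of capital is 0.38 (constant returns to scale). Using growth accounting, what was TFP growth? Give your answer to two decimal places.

0.77%

GDP growth = (3240 − 3000) / 3000 = 8%.
The capital stock growth = (1125 − 1000) / 1000 = 12.5%.
Employment growth = (4368 − 4200) / 4200 = 4%.
Labor's share = 1 − 0.38 = 0.62.
The capital stock: 0.38 × 12.5 = 4.75 pp.
Employment: 0.62 × 4 = 2.48 pp.
TFP growth = 8 − 7.23 = 0.77%.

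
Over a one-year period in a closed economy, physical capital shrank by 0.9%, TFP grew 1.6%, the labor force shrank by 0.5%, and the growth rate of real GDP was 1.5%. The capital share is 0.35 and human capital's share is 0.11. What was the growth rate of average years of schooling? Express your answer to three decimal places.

Labor's share = 1 − 0.35 − 0.11 = 0.54.
gY = gA + 0.35×(-0.9) + 0.54×(-0.5) + 0.11×g.
0.11×g = 1.5 − 1.6 + 0.585 = 0.485.
g = 0.485 / 0.11 = 4.40909%.

Average years of schooling grew 4.409%.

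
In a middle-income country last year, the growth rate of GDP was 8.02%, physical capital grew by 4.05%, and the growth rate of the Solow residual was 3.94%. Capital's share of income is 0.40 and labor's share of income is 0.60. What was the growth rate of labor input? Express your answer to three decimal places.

Labor's share = 1 − 0.4 = 0.6.
gY = gA + 0.4×4.05 + 0.6×g.
0.6×g = 8.02 − 3.94 − 1.62 = 2.46.
g = 2.46 / 0.6 = 4.1%.

4.100%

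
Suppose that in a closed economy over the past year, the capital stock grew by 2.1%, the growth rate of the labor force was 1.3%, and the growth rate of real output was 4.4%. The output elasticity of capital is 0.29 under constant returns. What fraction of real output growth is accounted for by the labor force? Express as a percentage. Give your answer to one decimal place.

Labor's share = 1 − 0.29 = 0.71.
The labor force contributed 0.71 × 1.3 = 0.923 pp.
Share of growth = 0.923 / 4.4 × 100 = 20.977%.

The labor force accounted for 21.0% of growth.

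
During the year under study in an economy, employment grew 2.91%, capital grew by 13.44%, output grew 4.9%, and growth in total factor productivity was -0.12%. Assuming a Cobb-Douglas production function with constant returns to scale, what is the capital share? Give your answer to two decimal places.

0.20

gY = gA + α·gK + (1−α)·gL, so gY − gA − gL = α(gK − gL).
4.9 + 0.12 − 2.91 = α × (13.44 − 2.91).
2.11 = 10.53 α, so α = 0.2004.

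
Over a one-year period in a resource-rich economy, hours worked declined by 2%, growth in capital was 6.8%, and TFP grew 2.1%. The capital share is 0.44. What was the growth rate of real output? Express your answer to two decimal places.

3.97%

Labor's share = 1 − 0.44 = 0.56.
Capital: 0.44 × 6.8 = 2.992 pp.
Hours worked: 0.56 × (-2) = -1.12 pp.
Output growth = 2.1 + 1.872 = 3.972%.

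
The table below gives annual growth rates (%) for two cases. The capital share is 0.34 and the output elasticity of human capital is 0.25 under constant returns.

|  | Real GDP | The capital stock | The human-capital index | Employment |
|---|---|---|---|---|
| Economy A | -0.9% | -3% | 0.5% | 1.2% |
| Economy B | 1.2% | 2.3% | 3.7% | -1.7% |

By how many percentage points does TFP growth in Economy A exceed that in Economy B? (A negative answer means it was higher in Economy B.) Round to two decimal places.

-0.69 percentage points

Labor's share = 1 − 0.34 − 0.25 = 0.41.
Economy A: TFP = -0.9 + 1.02 − 0.125 − 0.492 = -0.497%.
Economy B: TFP = 1.2 − 0.782 − 0.925 + 0.697 = 0.19%.
Difference = -0.497 − (0.19) = -0.687 pp.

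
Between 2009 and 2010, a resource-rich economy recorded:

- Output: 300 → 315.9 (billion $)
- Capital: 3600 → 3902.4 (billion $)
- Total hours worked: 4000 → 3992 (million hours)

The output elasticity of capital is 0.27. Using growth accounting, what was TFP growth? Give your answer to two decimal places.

3.18%

Output growth = (315.9 − 300) / 300 = 5.3%.
Capital growth = (3902.4 − 3600) / 3600 = 8.4%.
Total hours worked growth = (3992 − 4000) / 4000 = -0.2%.
Labor's share = 1 − 0.27 = 0.73.
Capital: 0.27 × 8.4 = 2.268 pp.
Total hours worked: 0.73 × (-0.2) = -0.146 pp.
TFP growth = 5.3 − 2.122 = 3.178%.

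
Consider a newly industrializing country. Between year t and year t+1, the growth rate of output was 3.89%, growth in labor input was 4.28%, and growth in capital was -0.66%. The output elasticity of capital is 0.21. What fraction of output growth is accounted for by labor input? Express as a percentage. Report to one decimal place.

86.9%

Labor's share = 1 − 0.21 = 0.79.
Labor input contributed 0.79 × 4.28 = 3.3812 pp.
Share of growth = 3.3812 / 3.89 × 100 = 86.92%.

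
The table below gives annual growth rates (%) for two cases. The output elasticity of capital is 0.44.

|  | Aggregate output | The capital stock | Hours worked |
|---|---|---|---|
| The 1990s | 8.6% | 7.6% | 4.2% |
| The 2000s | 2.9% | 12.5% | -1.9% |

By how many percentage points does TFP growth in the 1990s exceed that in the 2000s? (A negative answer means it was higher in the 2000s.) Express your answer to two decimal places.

4.44 percentage points

Labor's share = 1 − 0.44 = 0.56.
The 1990s: TFP = 8.6 − 3.344 − 2.352 = 2.904%.
The 2000s: TFP = 2.9 − 5.5 + 1.064 = -1.536%.
Difference = 2.904 − (-1.536) = 4.44 pp.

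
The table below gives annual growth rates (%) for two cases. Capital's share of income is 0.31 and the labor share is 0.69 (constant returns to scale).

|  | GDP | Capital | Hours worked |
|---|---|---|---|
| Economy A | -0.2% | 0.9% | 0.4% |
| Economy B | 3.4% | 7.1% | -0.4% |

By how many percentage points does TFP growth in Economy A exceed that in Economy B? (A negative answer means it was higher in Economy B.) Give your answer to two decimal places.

-2.23 percentage points

Labor's share = 1 − 0.31 = 0.69.
Economy A: TFP = -0.2 − 0.279 − 0.276 = -0.755%.
Economy B: TFP = 3.4 − 2.201 + 0.276 = 1.475%.
Difference = -0.755 − (1.475) = -2.23 pp.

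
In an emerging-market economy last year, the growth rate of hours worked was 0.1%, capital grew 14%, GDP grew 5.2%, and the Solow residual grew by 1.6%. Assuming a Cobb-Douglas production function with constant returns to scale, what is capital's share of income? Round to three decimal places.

0.252

gY = gA + α·gK + (1−α)·gL, so gY − gA − gL = α(gK − gL).
5.2 − 1.6 − 0.1 = α × (14 − 0.1).
3.5 = 13.9 α, so α = 0.2518.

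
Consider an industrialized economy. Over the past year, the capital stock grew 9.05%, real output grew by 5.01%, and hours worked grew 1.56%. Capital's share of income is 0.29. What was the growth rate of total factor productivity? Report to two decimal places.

Labor's share = 1 − 0.29 = 0.71.
The capital stock: 0.29 × 9.05 = 2.6245 pp.
Hours worked: 0.71 × 1.56 = 1.1076 pp.
TFP growth = 5.01 − 3.7321 = 1.2779%.

Total factor productivity growth was 1.28%.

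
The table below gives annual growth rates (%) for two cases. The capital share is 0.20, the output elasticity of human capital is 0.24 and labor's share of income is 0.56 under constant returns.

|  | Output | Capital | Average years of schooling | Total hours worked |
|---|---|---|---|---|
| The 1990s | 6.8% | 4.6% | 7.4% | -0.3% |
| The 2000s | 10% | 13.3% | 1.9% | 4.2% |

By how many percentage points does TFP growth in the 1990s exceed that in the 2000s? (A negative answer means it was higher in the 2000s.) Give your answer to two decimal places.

Labor's share = 1 − 0.2 − 0.24 = 0.56.
The 1990s: TFP = 6.8 − 0.92 − 1.776 + 0.168 = 4.272%.
The 2000s: TFP = 10 − 2.66 − 0.456 − 2.352 = 4.532%.
Difference = 4.272 − (4.532) = -0.26 pp.

-0.26 percentage points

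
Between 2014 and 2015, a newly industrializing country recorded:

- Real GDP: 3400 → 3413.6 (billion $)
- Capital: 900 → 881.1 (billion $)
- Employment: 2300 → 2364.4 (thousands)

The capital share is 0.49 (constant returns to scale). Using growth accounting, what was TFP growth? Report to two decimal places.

TFP grew 0.00%.

Real GDP growth = (3413.6 − 3400) / 3400 = 0.4%.
Capital growth = (881.1 − 900) / 900 = -2.1%.
Employment growth = (2364.4 − 2300) / 2300 = 2.8%.
Labor's share = 1 − 0.49 = 0.51.
Capital: 0.49 × (-2.1) = -1.029 pp.
Employment: 0.51 × 2.8 = 1.428 pp.
TFP growth = 0.4 − 0.399 = 0.001%.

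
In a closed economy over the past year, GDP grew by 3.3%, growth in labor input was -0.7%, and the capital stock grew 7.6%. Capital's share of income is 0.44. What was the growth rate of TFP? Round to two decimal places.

TFP grew 0.35%.

Labor's share = 1 − 0.44 = 0.56.
The capital stock: 0.44 × 7.6 = 3.344 pp.
Labor input: 0.56 × (-0.7) = -0.392 pp.
TFP growth = 3.3 − 2.952 = 0.348%.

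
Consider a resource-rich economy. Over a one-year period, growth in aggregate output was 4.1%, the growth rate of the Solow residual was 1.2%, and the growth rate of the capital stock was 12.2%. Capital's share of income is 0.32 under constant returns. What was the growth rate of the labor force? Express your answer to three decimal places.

Labor's share = 1 − 0.32 = 0.68.
gY = gA + 0.32×12.2 + 0.68×g.
0.68×g = 4.1 − 1.2 − 3.904 = -1.004.
g = -1.004 / 0.68 = -1.47647%.

-1.476%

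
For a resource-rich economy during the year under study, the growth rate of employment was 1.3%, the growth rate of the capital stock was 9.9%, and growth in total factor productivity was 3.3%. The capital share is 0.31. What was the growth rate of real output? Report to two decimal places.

7.27%

Labor's share = 1 − 0.31 = 0.69.
The capital stock: 0.31 × 9.9 = 3.069 pp.
Employment: 0.69 × 1.3 = 0.897 pp.
Output growth = 3.3 + 3.966 = 7.266%.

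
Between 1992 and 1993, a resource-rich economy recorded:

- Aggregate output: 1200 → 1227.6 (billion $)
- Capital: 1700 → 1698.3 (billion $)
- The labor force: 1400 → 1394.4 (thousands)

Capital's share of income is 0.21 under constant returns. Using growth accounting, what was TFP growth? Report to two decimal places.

Aggregate output growth = (1227.6 − 1200) / 1200 = 2.3%.
Capital growth = (1698.3 − 1700) / 1700 = -0.1%.
The labor force growth = (1394.4 − 1400) / 1400 = -0.4%.
Labor's share = 1 − 0.21 = 0.79.
Capital: 0.21 × (-0.1) = -0.021 pp.
The labor force: 0.79 × (-0.4) = -0.316 pp.
TFP growth = 2.3 + 0.337 = 2.637%.

2.64%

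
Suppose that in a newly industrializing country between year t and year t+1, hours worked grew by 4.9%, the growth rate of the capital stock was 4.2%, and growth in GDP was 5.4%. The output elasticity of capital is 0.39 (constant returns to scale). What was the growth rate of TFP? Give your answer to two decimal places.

Labor's share = 1 − 0.39 = 0.61.
The capital stock: 0.39 × 4.2 = 1.638 pp.
Hours worked: 0.61 × 4.9 = 2.989 pp.
TFP growth = 5.4 − 4.627 = 0.773%.

0.77%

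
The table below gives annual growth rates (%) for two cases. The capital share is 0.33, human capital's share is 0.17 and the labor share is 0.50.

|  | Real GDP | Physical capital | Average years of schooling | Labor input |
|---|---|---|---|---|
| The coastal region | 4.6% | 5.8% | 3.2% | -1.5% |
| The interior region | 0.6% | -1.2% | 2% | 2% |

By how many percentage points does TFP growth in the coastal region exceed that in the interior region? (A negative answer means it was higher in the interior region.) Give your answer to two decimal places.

3.24 percentage points

Labor's share = 1 − 0.33 − 0.17 = 0.5.
The coastal region: TFP = 4.6 − 1.914 − 0.544 + 0.75 = 2.892%.
The interior region: TFP = 0.6 + 0.396 − 0.34 − 1 = -0.344%.
Difference = 2.892 − (-0.344) = 3.236 pp.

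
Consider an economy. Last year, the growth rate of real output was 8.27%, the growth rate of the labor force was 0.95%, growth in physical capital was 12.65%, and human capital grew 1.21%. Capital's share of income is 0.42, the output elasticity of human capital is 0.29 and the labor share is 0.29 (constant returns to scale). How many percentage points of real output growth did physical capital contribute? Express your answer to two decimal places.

Contribution = share × growth = 0.42 × 12.65 = 5.313 pp.

5.31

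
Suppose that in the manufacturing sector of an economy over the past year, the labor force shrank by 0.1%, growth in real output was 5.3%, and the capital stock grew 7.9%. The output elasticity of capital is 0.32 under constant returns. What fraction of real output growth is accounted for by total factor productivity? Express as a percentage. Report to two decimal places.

Total factor productivity accounted for 53.58% of growth.

Labor's share = 1 − 0.32 = 0.68.
The capital stock: 0.32 × 7.9 = 2.528 pp.
The labor force: 0.68 × (-0.1) = -0.068 pp.
TFP growth = 5.3 − 2.46 = 2.84%.
TFP share of growth = 2.84 / 5.3 × 100 = 53.5849%.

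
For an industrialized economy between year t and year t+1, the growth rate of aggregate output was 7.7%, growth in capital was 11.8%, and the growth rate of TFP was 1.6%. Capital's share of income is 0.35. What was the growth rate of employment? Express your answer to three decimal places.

Labor's share = 1 − 0.35 = 0.65.
gY = gA + 0.35×11.8 + 0.65×g.
0.65×g = 7.7 − 1.6 − 4.13 = 1.97.
g = 1.97 / 0.65 = 3.03077%.

Employment growth was 3.031%.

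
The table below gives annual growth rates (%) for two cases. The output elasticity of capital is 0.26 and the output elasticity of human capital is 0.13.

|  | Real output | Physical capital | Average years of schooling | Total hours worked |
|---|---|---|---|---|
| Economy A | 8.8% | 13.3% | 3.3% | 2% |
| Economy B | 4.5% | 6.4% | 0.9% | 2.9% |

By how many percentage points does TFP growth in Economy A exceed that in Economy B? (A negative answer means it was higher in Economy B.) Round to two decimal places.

Labor's share = 1 − 0.26 − 0.13 = 0.61.
Economy A: TFP = 8.8 − 3.458 − 0.429 − 1.22 = 3.693%.
Economy B: TFP = 4.5 − 1.664 − 0.117 − 1.769 = 0.95%.
Difference = 3.693 − (0.95) = 2.743 pp.

2.74 percentage points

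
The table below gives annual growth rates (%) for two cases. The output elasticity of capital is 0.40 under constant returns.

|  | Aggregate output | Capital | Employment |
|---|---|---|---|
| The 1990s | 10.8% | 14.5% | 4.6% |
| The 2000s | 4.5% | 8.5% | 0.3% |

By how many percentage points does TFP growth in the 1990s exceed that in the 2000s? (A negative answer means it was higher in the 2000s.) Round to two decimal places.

Labor's share = 1 − 0.4 = 0.6.
The 1990s: TFP = 10.8 − 5.8 − 2.76 = 2.24%.
The 2000s: TFP = 4.5 − 3.4 − 0.18 = 0.92%.
Difference = 2.24 − (0.92) = 1.32 pp.

1.32 percentage points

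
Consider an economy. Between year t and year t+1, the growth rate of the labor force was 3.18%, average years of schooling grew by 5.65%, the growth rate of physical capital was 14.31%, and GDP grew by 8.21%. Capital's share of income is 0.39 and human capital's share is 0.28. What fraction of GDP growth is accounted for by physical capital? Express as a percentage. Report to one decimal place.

68.0%

Physical capital contributed 0.39 × 14.31 = 5.5809 pp.
Share of growth = 5.5809 / 8.21 × 100 = 67.977%.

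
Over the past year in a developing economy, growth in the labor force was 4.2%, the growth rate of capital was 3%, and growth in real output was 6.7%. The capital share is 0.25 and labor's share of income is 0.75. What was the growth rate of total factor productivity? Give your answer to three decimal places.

2.800%

Labor's share = 1 − 0.25 = 0.75.
Capital: 0.25 × 3 = 0.75 pp.
The labor force: 0.75 × 4.2 = 3.15 pp.
TFP growth = 6.7 − 3.9 = 2.8%.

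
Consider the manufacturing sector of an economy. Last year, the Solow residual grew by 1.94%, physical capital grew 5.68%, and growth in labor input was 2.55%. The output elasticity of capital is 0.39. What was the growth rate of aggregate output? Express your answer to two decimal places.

5.71%

Labor's share = 1 − 0.39 = 0.61.
Physical capital: 0.39 × 5.68 = 2.2152 pp.
Labor input: 0.61 × 2.55 = 1.5555 pp.
Output growth = 1.94 + 3.7707 = 5.7107%.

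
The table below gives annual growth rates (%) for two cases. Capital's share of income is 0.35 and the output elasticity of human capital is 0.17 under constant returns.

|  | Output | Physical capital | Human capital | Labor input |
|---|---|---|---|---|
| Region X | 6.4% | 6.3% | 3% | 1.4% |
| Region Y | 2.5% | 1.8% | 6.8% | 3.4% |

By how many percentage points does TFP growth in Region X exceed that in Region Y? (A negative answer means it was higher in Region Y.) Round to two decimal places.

3.93 percentage points

Labor's share = 1 − 0.35 − 0.17 = 0.48.
Region X: TFP = 6.4 − 2.205 − 0.51 − 0.672 = 3.013%.
Region Y: TFP = 2.5 − 0.63 − 1.156 − 1.632 = -0.918%.
Difference = 3.013 − (-0.918) = 3.931 pp.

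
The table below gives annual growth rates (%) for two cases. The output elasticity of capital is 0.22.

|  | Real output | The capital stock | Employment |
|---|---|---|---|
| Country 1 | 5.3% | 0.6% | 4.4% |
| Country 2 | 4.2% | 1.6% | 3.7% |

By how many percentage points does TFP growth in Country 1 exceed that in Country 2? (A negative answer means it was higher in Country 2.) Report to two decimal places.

0.77 percentage points

Labor's share = 1 − 0.22 = 0.78.
Country 1: TFP = 5.3 − 0.132 − 3.432 = 1.736%.
Country 2: TFP = 4.2 − 0.352 − 2.886 = 0.962%.
Difference = 1.736 − (0.962) = 0.774 pp.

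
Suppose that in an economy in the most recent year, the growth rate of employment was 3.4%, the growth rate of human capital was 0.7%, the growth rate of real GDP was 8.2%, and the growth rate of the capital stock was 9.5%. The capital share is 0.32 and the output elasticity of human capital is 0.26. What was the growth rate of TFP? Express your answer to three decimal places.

Labor's share = 1 − 0.32 − 0.26 = 0.42.
The capital stock: 0.32 × 9.5 = 3.04 pp.
Human capital: 0.26 × 0.7 = 0.182 pp.
Employment: 0.42 × 3.4 = 1.428 pp.
TFP growth = 8.2 − 4.65 = 3.55%.

3.550%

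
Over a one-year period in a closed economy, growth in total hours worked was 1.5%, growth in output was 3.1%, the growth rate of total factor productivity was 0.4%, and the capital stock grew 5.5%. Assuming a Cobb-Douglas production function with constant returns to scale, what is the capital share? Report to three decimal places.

gY = gA + α·gK + (1−α)·gL, so gY − gA − gL = α(gK − gL).
3.1 − 0.4 − 1.5 = α × (5.5 − 1.5).
1.2 = 4 α, so α = 0.3.

0.300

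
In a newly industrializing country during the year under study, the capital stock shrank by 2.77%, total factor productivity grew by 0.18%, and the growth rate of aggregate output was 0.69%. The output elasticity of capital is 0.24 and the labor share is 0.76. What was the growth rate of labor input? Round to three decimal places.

Labor's share = 1 − 0.24 = 0.76.
gY = gA + 0.24×(-2.77) + 0.76×g.
0.76×g = 0.69 − 0.18 + 0.6648 = 1.1748.
g = 1.1748 / 0.76 = 1.54579%.

Labor input grew 1.546%.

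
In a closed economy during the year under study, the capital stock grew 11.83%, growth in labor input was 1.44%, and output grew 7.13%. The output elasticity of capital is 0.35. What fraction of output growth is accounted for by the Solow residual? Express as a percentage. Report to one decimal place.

Labor's share = 1 − 0.35 = 0.65.
The capital stock: 0.35 × 11.83 = 4.1405 pp.
Labor input: 0.65 × 1.44 = 0.936 pp.
TFP growth = 7.13 − 5.0765 = 2.0535%.
TFP share of growth = 2.0535 / 7.13 × 100 = 28.801%.

The Solow residual accounted for 28.8% of growth.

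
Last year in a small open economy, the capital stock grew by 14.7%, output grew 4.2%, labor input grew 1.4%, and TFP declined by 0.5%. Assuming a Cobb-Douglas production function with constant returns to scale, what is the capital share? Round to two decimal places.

gY = gA + α·gK + (1−α)·gL, so gY − gA − gL = α(gK − gL).
4.2 + 0.5 − 1.4 = α × (14.7 − 1.4).
3.3 = 13.3 α, so α = 0.2481.

0.25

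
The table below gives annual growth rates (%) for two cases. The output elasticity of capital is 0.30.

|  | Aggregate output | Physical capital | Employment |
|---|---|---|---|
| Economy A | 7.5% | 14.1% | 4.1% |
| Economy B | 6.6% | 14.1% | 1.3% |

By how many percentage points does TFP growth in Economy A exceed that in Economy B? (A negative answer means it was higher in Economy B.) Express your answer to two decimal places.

Labor's share = 1 − 0.3 = 0.7.
Economy A: TFP = 7.5 − 4.23 − 2.87 = 0.4%.
Economy B: TFP = 6.6 − 4.23 − 0.91 = 1.46%.
Difference = 0.4 − (1.46) = -1.06 pp.

-1.06 percentage points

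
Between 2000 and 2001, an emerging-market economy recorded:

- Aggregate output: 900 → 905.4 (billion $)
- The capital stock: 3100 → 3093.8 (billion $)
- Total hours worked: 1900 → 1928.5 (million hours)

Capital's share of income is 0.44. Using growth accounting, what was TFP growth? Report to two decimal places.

-0.15%

Aggregate output growth = (905.4 − 900) / 900 = 0.6%.
The capital stock growth = (3093.8 − 3100) / 3100 = -0.2%.
Total hours worked growth = (1928.5 − 1900) / 1900 = 1.5%.
Labor's share = 1 − 0.44 = 0.56.
The capital stock: 0.44 × (-0.2) = -0.088 pp.
Total hours worked: 0.56 × 1.5 = 0.84 pp.
TFP growth = 0.6 − 0.752 = -0.152%.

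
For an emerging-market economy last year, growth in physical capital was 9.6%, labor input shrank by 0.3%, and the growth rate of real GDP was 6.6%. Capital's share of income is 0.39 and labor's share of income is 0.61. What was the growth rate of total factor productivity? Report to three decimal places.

Total factor productivity grew 3.039%.

Labor's share = 1 − 0.39 = 0.61.
Physical capital: 0.39 × 9.6 = 3.744 pp.
Labor input: 0.61 × (-0.3) = -0.183 pp.
TFP growth = 6.6 − 3.561 = 3.039%.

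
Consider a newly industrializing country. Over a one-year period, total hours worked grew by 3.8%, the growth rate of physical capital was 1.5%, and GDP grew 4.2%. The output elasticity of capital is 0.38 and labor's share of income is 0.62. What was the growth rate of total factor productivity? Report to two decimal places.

1.27%

Labor's share = 1 − 0.38 = 0.62.
Physical capital: 0.38 × 1.5 = 0.57 pp.
Total hours worked: 0.62 × 3.8 = 2.356 pp.
TFP growth = 4.2 − 2.926 = 1.274%.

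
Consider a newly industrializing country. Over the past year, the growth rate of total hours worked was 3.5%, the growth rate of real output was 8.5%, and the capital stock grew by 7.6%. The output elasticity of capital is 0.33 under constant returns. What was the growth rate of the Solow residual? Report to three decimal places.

3.647%

Labor's share = 1 − 0.33 = 0.67.
The capital stock: 0.33 × 7.6 = 2.508 pp.
Total hours worked: 0.67 × 3.5 = 2.345 pp.
TFP growth = 8.5 − 4.853 = 3.647%.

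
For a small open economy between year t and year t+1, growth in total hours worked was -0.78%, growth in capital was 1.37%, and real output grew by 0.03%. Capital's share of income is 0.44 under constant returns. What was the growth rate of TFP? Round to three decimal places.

-0.136%

Labor's share = 1 − 0.44 = 0.56.
Capital: 0.44 × 1.37 = 0.6028 pp.
Total hours worked: 0.56 × (-0.78) = -0.4368 pp.
TFP growth = 0.03 − 0.166 = -0.136%.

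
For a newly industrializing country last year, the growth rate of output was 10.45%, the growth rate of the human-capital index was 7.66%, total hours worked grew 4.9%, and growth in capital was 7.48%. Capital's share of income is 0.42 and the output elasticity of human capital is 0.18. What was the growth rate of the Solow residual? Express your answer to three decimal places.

Labor's share = 1 − 0.42 − 0.18 = 0.4.
Capital: 0.42 × 7.48 = 3.1416 pp.
The human-capital index: 0.18 × 7.66 = 1.3788 pp.
Total hours worked: 0.4 × 4.9 = 1.96 pp.
TFP growth = 10.45 − 6.4804 = 3.9696%.

The Solow residual grew 3.970%.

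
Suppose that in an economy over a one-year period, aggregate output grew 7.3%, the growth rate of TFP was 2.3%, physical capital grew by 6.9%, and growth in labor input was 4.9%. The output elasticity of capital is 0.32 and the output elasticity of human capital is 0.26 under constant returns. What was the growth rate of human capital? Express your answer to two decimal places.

Labor's share = 1 − 0.32 − 0.26 = 0.42.
gY = gA + 0.32×6.9 + 0.42×4.9 + 0.26×g.
0.26×g = 7.3 − 2.3 − 4.266 = 0.734.
g = 0.734 / 0.26 = 2.8231%.

2.82%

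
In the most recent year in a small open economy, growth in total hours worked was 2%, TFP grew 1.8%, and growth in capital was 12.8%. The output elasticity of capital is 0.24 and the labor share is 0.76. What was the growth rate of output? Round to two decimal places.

Output grew 6.39%.

Labor's share = 1 − 0.24 = 0.76.
Capital: 0.24 × 12.8 = 3.072 pp.
Total hours worked: 0.76 × 2 = 1.52 pp.
Output growth = 1.8 + 4.592 = 6.392%.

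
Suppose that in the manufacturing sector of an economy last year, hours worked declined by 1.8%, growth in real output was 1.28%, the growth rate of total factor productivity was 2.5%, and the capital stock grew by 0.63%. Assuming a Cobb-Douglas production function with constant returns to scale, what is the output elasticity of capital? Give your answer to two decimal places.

gY = gA + α·gK + (1−α)·gL, so gY − gA − gL = α(gK − gL).
1.28 − 2.5 + 1.8 = α × (0.63 − (-1.8)).
0.58 = 2.43 α, so α = 0.2387.

α = 0.24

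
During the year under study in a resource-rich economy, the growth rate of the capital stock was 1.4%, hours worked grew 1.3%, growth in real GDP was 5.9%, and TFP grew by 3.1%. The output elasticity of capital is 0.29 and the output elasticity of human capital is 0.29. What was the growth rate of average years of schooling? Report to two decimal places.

6.37%

Labor's share = 1 − 0.29 − 0.29 = 0.42.
gY = gA + 0.29×1.4 + 0.42×1.3 + 0.29×g.
0.29×g = 5.9 − 3.1 − 0.952 = 1.848.
g = 1.848 / 0.29 = 6.3724%.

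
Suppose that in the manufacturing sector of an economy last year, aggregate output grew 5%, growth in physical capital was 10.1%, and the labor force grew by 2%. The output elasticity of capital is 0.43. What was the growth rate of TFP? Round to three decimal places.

-0.483%

Labor's share = 1 − 0.43 = 0.57.
Physical capital: 0.43 × 10.1 = 4.343 pp.
The labor force: 0.57 × 2 = 1.14 pp.
TFP growth = 5 − 5.483 = -0.483%.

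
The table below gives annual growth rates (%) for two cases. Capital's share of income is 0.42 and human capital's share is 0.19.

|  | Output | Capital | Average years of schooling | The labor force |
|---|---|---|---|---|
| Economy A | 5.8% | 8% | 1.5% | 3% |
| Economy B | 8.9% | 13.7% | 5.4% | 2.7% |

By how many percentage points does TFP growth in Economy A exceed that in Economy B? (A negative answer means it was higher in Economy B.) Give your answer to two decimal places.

-0.08 percentage points

Labor's share = 1 − 0.42 − 0.19 = 0.39.
Economy A: TFP = 5.8 − 3.36 − 0.285 − 1.17 = 0.985%.
Economy B: TFP = 8.9 − 5.754 − 1.026 − 1.053 = 1.067%.
Difference = 0.985 − (1.067) = -0.082 pp.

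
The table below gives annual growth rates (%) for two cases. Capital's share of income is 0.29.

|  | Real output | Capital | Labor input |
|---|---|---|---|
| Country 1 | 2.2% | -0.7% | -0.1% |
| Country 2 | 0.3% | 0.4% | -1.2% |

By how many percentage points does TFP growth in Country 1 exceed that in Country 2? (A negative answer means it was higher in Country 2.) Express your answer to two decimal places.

Labor's share = 1 − 0.29 = 0.71.
Country 1: TFP = 2.2 + 0.203 + 0.071 = 2.474%.
Country 2: TFP = 0.3 − 0.116 + 0.852 = 1.036%.
Difference = 2.474 − (1.036) = 1.438 pp.

1.44 percentage points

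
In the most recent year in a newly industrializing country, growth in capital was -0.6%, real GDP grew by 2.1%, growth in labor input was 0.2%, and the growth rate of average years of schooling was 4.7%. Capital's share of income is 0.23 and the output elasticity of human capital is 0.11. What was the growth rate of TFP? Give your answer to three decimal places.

TFP growth was 1.589%.

Labor's share = 1 − 0.23 − 0.11 = 0.66.
Capital: 0.23 × (-0.6) = -0.138 pp.
Average years of schooling: 0.11 × 4.7 = 0.517 pp.
Labor input: 0.66 × 0.2 = 0.132 pp.
TFP growth = 2.1 − 0.511 = 1.589%.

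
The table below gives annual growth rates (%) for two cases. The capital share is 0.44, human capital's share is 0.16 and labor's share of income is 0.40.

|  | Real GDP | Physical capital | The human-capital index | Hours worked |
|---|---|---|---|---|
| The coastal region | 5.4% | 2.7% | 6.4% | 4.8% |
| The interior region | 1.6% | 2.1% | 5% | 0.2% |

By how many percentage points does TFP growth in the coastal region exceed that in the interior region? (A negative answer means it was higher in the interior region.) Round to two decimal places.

Labor's share = 1 − 0.44 − 0.16 = 0.4.
The coastal region: TFP = 5.4 − 1.188 − 1.024 − 1.92 = 1.268%.
The interior region: TFP = 1.6 − 0.924 − 0.8 − 0.08 = -0.204%.
Difference = 1.268 − (-0.204) = 1.472 pp.

1.47 percentage points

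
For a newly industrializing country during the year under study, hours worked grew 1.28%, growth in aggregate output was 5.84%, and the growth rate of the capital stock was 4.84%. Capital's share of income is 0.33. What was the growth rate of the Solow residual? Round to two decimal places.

Labor's share = 1 − 0.33 = 0.67.
The capital stock: 0.33 × 4.84 = 1.5972 pp.
Hours worked: 0.67 × 1.28 = 0.8576 pp.
TFP growth = 5.84 − 2.4548 = 3.3852%.

The Solow residual grew 3.39%.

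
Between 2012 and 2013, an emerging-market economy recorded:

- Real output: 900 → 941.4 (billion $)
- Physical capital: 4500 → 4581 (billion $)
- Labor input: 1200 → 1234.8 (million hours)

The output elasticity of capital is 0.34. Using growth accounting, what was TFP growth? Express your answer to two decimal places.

2.07%

Real output growth = (941.4 − 900) / 900 = 4.6%.
Physical capital growth = (4581 − 4500) / 4500 = 1.8%.
Labor input growth = (1234.8 − 1200) / 1200 = 2.9%.
Labor's share = 1 − 0.34 = 0.66.
Physical capital: 0.34 × 1.8 = 0.612 pp.
Labor input: 0.66 × 2.9 = 1.914 pp.
TFP growth = 4.6 − 2.526 = 2.074%.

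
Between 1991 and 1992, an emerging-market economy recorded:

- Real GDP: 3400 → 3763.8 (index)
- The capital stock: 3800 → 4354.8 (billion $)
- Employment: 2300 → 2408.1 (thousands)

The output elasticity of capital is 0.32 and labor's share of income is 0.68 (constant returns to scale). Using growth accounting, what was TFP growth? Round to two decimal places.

TFP grew 2.83%.

Real GDP growth = (3763.8 − 3400) / 3400 = 10.7%.
The capital stock growth = (4354.8 − 3800) / 3800 = 14.6%.
Employment growth = (2408.1 − 2300) / 2300 = 4.7%.
Labor's share = 1 − 0.32 = 0.68.
The capital stock: 0.32 × 14.6 = 4.672 pp.
Employment: 0.68 × 4.7 = 3.196 pp.
TFP growth = 10.7 − 7.868 = 2.832%.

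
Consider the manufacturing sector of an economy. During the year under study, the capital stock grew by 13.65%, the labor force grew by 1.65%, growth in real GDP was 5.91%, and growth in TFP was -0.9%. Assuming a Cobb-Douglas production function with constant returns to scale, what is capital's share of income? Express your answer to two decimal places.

0.43

gY = gA + α·gK + (1−α)·gL, so gY − gA − gL = α(gK − gL).
5.91 + 0.9 − 1.65 = α × (13.65 − 1.65).
5.16 = 12 α, so α = 0.43.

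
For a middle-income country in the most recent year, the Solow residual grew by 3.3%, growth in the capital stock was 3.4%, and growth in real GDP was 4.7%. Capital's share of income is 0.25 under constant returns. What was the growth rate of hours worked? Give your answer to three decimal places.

0.733%

Labor's share = 1 − 0.25 = 0.75.
gY = gA + 0.25×3.4 + 0.75×g.
0.75×g = 4.7 − 3.3 − 0.85 = 0.55.
g = 0.55 / 0.75 = 0.73333%.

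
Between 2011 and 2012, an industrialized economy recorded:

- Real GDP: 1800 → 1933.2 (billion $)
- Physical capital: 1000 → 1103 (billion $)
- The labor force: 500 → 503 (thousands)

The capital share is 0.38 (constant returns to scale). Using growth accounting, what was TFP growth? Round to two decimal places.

3.11%

Real GDP growth = (1933.2 − 1800) / 1800 = 7.4%.
Physical capital growth = (1103 − 1000) / 1000 = 10.3%.
The labor force growth = (503 − 500) / 500 = 0.6%.
Labor's share = 1 − 0.38 = 0.62.
Physical capital: 0.38 × 10.3 = 3.914 pp.
The labor force: 0.62 × 0.6 = 0.372 pp.
TFP growth = 7.4 − 4.286 = 3.114%.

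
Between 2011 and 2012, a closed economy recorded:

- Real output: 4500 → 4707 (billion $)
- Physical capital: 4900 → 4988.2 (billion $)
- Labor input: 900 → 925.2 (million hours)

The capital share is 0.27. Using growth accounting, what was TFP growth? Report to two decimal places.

2.07%

Real output growth = (4707 − 4500) / 4500 = 4.6%.
Physical capital growth = (4988.2 − 4900) / 4900 = 1.8%.
Labor input growth = (925.2 − 900) / 900 = 2.8%.
Labor's share = 1 − 0.27 = 0.73.
Physical capital: 0.27 × 1.8 = 0.486 pp.
Labor input: 0.73 × 2.8 = 2.044 pp.
TFP growth = 4.6 − 2.53 = 2.07%.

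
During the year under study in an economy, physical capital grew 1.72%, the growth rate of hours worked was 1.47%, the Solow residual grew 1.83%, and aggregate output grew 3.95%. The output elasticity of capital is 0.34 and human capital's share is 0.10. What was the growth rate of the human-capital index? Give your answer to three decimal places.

Labor's share = 1 − 0.34 − 0.1 = 0.56.
gY = gA + 0.34×1.72 + 0.56×1.47 + 0.1×g.
0.1×g = 3.95 − 1.83 − 1.408 = 0.712.
g = 0.712 / 0.1 = 7.12%.

The human-capital index growth was 7.120%.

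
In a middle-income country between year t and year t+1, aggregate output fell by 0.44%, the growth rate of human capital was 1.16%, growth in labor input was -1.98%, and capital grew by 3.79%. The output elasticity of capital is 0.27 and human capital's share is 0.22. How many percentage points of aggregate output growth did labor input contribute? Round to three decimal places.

Labor's share = 1 − 0.27 − 0.22 = 0.51.
Contribution = share × growth = 0.51 × (-1.98) = -1.0098 pp.

-1.010 percentage points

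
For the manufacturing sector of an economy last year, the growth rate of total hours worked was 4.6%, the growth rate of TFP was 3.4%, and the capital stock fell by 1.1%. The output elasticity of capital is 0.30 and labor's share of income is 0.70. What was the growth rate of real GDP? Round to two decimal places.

6.29%

Labor's share = 1 − 0.3 = 0.7.
The capital stock: 0.3 × (-1.1) = -0.33 pp.
Total hours worked: 0.7 × 4.6 = 3.22 pp.
Output growth = 3.4 + 2.89 = 6.29%.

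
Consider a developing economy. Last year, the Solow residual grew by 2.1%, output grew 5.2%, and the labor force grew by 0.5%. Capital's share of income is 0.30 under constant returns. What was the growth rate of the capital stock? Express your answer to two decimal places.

9.17%

Labor's share = 1 − 0.3 = 0.7.
gY = gA + 0.7×0.5 + 0.3×g.
0.3×g = 5.2 − 2.1 − 0.35 = 2.75.
g = 2.75 / 0.3 = 9.1667%.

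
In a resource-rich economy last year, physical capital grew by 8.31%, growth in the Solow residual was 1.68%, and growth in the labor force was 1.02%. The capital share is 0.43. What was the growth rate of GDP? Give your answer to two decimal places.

GDP growth was 5.83%.

Labor's share = 1 − 0.43 = 0.57.
Physical capital: 0.43 × 8.31 = 3.5733 pp.
The labor force: 0.57 × 1.02 = 0.5814 pp.
Output growth = 1.68 + 4.1547 = 5.8347%.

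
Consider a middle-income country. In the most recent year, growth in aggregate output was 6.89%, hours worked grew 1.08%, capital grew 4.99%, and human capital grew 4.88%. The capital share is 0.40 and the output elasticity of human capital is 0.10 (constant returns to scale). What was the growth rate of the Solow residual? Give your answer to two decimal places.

Labor's share = 1 − 0.4 − 0.1 = 0.5.
Capital: 0.4 × 4.99 = 1.996 pp.
Human capital: 0.1 × 4.88 = 0.488 pp.
Hours worked: 0.5 × 1.08 = 0.54 pp.
TFP growth = 6.89 − 3.024 = 3.866%.

The Solow residual growth was 3.87%.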